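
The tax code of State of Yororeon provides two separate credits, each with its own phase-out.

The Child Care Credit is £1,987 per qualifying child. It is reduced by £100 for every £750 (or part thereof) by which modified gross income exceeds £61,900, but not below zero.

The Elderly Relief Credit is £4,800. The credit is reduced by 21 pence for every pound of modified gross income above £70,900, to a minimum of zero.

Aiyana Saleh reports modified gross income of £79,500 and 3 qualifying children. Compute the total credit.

£6,555

Child Care Credit: base = 3 × £1,987 = £5,961. income exceeds £61,900 by £17,600, which is 24 full-or-partial £750 increments; reduction = 24 × £100 = £2,400, leaving £3,561.
Elderly Relief Credit: 21% of the £8,600 excess over £70,900 is £1,806; credit = £4,800 − £1,806 = £2,994.
Total: £3,561 + £2,994 = £6,555.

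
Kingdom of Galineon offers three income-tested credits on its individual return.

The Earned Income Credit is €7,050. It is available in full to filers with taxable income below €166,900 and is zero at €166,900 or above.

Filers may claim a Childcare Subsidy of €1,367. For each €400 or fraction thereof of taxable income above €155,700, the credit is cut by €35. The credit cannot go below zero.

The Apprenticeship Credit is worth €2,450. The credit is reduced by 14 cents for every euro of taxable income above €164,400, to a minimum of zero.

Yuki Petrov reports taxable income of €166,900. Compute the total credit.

€2,487

Earned Income Credit: €166,900 meets or exceeds the €166,900 cutoff, so the credit is €0.
Childcare Subsidy: income exceeds €155,700 by €11,200, which is 28 full-or-partial €400 increments; reduction = 28 × €35 = €980, leaving €387.
Apprenticeship Credit: 14% of the €2,500 excess over €164,400 is €350; credit = €2,450 − €350 = €2,100.
Total: €0 + €387 + €2,100 = €2,487.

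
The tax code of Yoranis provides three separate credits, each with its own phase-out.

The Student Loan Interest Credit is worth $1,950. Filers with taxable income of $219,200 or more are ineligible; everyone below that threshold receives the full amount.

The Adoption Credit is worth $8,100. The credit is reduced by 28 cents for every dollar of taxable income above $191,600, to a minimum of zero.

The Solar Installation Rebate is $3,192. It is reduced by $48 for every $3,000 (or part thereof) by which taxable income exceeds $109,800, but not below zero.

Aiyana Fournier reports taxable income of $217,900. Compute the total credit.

Student Loan Interest Credit: $217,900 is below the $219,200 cutoff, so the full $1,950 applies.
Adoption Credit: 28% of the $26,300 excess over $191,600 is $7,364; credit = $8,100 − $7,364 = $736.
Solar Installation Rebate: income exceeds $109,800 by $108,100, which is 37 full-or-partial $3,000 increments; reduction = 37 × $48 = $1,776, leaving $1,416.
Total: $1,950 + $736 + $1,416 = $4,102.

$4,102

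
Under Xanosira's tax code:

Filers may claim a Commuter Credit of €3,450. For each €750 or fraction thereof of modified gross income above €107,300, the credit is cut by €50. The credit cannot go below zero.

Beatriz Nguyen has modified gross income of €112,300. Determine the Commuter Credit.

€3,100

Commuter Credit: income exceeds €107,300 by €5,000, which is 7 full-or-partial €750 increments; reduction = 7 × €50 = €350, leaving €3,100.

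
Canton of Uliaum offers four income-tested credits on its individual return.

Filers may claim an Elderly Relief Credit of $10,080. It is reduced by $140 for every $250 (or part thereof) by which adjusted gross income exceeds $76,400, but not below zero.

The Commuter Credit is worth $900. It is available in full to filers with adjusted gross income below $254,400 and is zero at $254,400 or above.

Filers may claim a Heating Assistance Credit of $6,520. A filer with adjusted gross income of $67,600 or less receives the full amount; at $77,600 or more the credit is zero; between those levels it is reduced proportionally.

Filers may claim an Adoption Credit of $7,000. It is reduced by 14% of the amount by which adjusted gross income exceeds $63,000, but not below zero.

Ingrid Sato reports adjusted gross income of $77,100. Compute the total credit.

Elderly Relief Credit: income exceeds $76,400 by $700, which is 3 full-or-partial $250 increments; reduction = 3 × $140 = $420, leaving $9,660.
Commuter Credit: $77,100 is below the $254,400 cutoff, so the full $900 applies.
Heating Assistance Credit: $77,100 is $9,500 into a $10,000 phase-out range, leaving 500/10,000 of the credit: $6,520 × 500/10,000 = $326.
Adoption Credit: 14% of the $14,100 excess over $63,000 is $1,974; credit = $7,000 − $1,974 = $5,026.
Total: $9,660 + $900 + $326 + $5,026 = $15,912.

$15,912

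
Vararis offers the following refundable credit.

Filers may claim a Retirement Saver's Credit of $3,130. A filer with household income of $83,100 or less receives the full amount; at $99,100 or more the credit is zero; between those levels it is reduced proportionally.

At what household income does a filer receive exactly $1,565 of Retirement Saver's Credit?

$91,100

$1,565 is 1,565/3,130 of the full $3,130, so 1,565/3,130 of the $16,000 range has been used: income = $83,100 + $16,000 × 1,565/3,130 = $91,100.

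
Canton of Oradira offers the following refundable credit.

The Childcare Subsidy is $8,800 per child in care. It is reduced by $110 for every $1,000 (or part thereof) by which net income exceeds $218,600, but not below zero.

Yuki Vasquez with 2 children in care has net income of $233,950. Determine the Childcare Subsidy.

Childcare Subsidy: base = 2 × $8,800 = $17,600. income exceeds $218,600 by $15,350, which is 16 full-or-partial $1,000 increments; reduction = 16 × $110 = $1,760, leaving $15,840.

$15,840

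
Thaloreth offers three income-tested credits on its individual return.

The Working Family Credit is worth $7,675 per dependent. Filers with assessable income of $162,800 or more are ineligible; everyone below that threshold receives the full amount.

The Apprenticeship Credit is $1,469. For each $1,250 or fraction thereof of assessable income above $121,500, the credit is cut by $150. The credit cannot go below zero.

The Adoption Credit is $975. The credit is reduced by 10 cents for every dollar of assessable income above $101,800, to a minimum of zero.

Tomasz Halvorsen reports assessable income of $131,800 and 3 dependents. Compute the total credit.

Working Family Credit: base = 3 × $7,675 = $23,025. $131,800 is below the $162,800 cutoff, so the full $23,025 applies.
Apprenticeship Credit: income exceeds $121,500 by $10,300, which is 9 full-or-partial $1,250 increments; reduction = 9 × $150 = $1,350, leaving $119.
Adoption Credit: 10% of the $30,000 excess over $101,800 is $3,000 ≥ base, so the credit is $0.
Total: $23,025 + $119 + $0 = $23,144.

$23,144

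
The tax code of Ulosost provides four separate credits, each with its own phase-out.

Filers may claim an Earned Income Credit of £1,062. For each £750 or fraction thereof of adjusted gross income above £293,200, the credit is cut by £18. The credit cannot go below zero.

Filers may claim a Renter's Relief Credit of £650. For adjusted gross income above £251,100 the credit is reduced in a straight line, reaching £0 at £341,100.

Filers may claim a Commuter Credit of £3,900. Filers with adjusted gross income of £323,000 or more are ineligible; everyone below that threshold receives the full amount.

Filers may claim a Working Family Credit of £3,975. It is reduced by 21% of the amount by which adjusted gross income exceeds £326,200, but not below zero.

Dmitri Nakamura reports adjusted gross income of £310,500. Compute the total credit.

£8,726

Earned Income Credit: income exceeds £293,200 by £17,300, which is 24 full-or-partial £750 increments; reduction = 24 × £18 = £432, leaving £630.
Renter's Relief Credit: £310,500 is £59,400 into a £90,000 phase-out range, leaving 30,600/90,000 of the credit: £650 × 30,600/90,000 = £221.
Commuter Credit: £310,500 is below the £323,000 cutoff, so the full £3,900 applies.
Working Family Credit: £310,500 is at or below the £326,200 threshold, so the full £3,975 applies.
Total: £630 + £221 + £3,900 + £3,975 = £8,726.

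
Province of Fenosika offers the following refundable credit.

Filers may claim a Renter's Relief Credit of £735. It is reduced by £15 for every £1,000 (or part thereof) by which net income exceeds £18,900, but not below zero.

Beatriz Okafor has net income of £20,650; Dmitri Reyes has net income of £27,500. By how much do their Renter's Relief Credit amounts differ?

Beatriz (£20,650): Renter's Relief Credit: income exceeds £18,900 by £1,750, which is 2 full-or-partial £1,000 increments; reduction = 2 × £15 = £30, leaving £705.
Dmitri (£27,500): Renter's Relief Credit: income exceeds £18,900 by £8,600, which is 9 full-or-partial £1,000 increments; reduction = 9 × £15 = £135, leaving £600.
Difference: |£705 − £600| = £105.

£105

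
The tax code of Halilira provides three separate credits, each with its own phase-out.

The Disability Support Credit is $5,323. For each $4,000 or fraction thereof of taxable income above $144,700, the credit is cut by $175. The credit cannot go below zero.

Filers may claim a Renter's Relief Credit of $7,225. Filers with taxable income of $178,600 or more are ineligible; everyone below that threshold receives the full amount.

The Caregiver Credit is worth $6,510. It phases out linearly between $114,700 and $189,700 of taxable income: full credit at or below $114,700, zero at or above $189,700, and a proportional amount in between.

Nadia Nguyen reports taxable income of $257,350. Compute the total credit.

$248

Disability Support Credit: income exceeds $144,700 by $112,650, which is 29 full-or-partial $4,000 increments; reduction = 29 × $175 = $5,075, leaving $248.
Renter's Relief Credit: $257,350 meets or exceeds the $178,600 cutoff, so the credit is $0.
Caregiver Credit: $257,350 is at or above $189,700, so the credit is $0.
Total: $248 + $0 + $0 = $248.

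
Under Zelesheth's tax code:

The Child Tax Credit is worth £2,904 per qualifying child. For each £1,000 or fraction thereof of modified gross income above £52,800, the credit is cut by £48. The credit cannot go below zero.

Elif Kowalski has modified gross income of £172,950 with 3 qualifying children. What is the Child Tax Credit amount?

Child Tax Credit: base = 3 × £2,904 = £8,712. income exceeds £52,800 by £120,150, which is 121 full-or-partial £1,000 increments; reduction = 121 × £48 = £5,808, leaving £2,904.

£2,904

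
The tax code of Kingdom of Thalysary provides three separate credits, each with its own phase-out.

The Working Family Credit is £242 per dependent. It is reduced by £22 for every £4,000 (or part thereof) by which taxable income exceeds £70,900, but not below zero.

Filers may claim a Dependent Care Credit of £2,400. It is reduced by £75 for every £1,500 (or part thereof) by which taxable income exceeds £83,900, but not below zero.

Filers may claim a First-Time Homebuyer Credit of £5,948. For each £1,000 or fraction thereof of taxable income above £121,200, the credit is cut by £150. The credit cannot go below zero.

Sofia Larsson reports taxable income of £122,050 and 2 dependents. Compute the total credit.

Working Family Credit: base = 2 × £242 = £484. income exceeds £70,900 by £51,150, which is 13 full-or-partial £4,000 increments; reduction = 13 × £22 = £286, leaving £198.
Dependent Care Credit: income exceeds £83,900 by £38,150, which is 26 full-or-partial £1,500 increments; reduction = 26 × £75 = £1,950, leaving £450.
First-Time Homebuyer Credit: income exceeds £121,200 by £850, which is 1 full-or-partial £1,000 increment; reduction = 1 × £150 = £150, leaving £5,798.
Total: £198 + £450 + £5,798 = £6,446.

£6,446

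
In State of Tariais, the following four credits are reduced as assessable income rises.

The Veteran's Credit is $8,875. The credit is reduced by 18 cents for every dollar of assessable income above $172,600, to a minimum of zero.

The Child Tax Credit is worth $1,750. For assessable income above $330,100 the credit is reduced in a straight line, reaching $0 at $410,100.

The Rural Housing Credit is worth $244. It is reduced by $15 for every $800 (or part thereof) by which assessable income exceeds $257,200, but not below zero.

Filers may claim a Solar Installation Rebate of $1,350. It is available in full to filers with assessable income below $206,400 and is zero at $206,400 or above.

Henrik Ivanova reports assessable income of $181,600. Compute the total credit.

$10,599

Veteran's Credit: 18% of the $9,000 excess over $172,600 is $1,620; credit = $8,875 − $1,620 = $7,255.
Child Tax Credit: $181,600 is at or below the $330,100 threshold, so the full $1,750 applies.
Rural Housing Credit: $181,600 is at or below the $257,200 threshold, so the full $244 applies.
Solar Installation Rebate: $181,600 is below the $206,400 cutoff, so the full $1,350 applies.
Total: $7,255 + $1,750 + $244 + $1,350 = $10,599.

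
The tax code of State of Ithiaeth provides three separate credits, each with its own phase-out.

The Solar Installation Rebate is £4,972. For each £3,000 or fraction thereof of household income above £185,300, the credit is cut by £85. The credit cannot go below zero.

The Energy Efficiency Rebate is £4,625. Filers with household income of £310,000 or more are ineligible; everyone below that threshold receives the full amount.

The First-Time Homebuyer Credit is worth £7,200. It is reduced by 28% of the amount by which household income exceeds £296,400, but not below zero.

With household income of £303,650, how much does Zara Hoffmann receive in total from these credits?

Solar Installation Rebate: income exceeds £185,300 by £118,350, which is 40 full-or-partial £3,000 increments; reduction = 40 × £85 = £3,400, leaving £1,572.
Energy Efficiency Rebate: £303,650 is below the £310,000 cutoff, so the full £4,625 applies.
First-Time Homebuyer Credit: 28% of the £7,250 excess over £296,400 is £2,030; credit = £7,200 − £2,030 = £5,170.
Total: £1,572 + £4,625 + £5,170 = £11,367.

£11,367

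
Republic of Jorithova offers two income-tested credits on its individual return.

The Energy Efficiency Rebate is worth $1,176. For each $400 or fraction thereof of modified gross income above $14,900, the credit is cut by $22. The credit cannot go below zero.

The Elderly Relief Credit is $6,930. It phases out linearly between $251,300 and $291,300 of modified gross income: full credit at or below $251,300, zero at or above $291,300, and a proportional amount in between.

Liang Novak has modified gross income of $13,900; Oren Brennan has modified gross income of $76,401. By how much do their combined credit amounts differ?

Liang ($13,900): Energy Efficiency Rebate: $13,900 is at or below the $14,900 threshold, so the full $1,176 applies. Elderly Relief Credit: $13,900 is at or below the $251,300 threshold, so the full $6,930 applies. total $1,176 + $6,930 = $8,106
Oren ($76,401): Energy Efficiency Rebate: income exceeds $14,900 by $61,501 → 154 increments × $22 = $3,388 ≥ base, so the credit is $0. Elderly Relief Credit: $76,401 is at or below the $251,300 threshold, so the full $6,930 applies. total $0 + $6,930 = $6,930
Difference: |$8,106 − $6,930| = $1,176.

$1,176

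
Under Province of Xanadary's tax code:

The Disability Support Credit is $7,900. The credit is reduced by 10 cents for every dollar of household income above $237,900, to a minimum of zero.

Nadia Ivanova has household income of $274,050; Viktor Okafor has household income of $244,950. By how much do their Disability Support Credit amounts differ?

$2,910

Nadia ($274,050): Disability Support Credit: 10% of the $36,150 excess over $237,900 is $3,615; credit = $7,900 − $3,615 = $4,285.
Viktor ($244,950): Disability Support Credit: 10% of the $7,050 excess over $237,900 is $705; credit = $7,900 − $705 = $7,195.
Difference: |$4,285 − $7,195| = $2,910.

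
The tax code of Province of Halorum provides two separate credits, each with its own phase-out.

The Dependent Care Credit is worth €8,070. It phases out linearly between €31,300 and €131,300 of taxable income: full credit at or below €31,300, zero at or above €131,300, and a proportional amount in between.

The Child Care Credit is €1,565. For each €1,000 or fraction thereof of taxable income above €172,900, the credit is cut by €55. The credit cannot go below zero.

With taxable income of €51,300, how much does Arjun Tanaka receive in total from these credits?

€8,021

Dependent Care Credit: €51,300 is €20,000 into a €100,000 phase-out range, leaving 80,000/100,000 of the credit: €8,070 × 80,000/100,000 = €6,456.
Child Care Credit: €51,300 is at or below the €172,900 threshold, so the full €1,565 applies.
Total: €6,456 + €1,565 = €8,021.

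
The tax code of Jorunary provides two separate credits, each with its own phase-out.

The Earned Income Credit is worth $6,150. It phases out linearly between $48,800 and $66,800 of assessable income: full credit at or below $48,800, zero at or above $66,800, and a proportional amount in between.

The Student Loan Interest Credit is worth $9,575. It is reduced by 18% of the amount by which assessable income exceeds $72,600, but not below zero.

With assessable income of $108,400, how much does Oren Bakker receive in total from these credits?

Earned Income Credit: $108,400 is at or above $66,800, so the credit is $0.
Student Loan Interest Credit: 18% of the $35,800 excess over $72,600 is $6,444; credit = $9,575 − $6,444 = $3,131.
Total: $0 + $3,131 = $3,131.

$3,131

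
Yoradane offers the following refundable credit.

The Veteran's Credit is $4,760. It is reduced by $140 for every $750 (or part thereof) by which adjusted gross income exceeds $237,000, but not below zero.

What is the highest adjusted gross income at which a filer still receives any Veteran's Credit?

$261,750

After 33 increments the reduction is 33 × $140 = $4,620, leaving $140; one more increment wipes it out. Increment 33 ends at excess 33 × $750 = $24,750, so the highest qualifying income is $237,000 + $24,750 = $261,750.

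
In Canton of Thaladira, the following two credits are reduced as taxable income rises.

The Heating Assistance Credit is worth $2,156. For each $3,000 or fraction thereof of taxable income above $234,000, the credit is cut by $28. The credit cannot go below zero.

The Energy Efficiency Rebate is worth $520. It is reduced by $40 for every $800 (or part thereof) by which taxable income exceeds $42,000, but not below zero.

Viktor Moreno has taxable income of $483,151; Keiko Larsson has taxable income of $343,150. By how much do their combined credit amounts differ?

$1,120

Viktor ($483,151): Heating Assistance Credit: income exceeds $234,000 by $249,151 → 84 increments × $28 = $2,352 ≥ base, so the credit is $0. Energy Efficiency Rebate: income exceeds $42,000 by $441,151 → 552 increments × $40 = $22,080 ≥ base, so the credit is $0. total $0 + $0 = $0
Keiko ($343,150): Heating Assistance Credit: income exceeds $234,000 by $109,150, which is 37 full-or-partial $3,000 increments; reduction = 37 × $28 = $1,036, leaving $1,120. Energy Efficiency Rebate: income exceeds $42,000 by $301,150 → 377 increments × $40 = $15,080 ≥ base, so the credit is $0. total $1,120 + $0 = $1,120
Difference: |$0 − $1,120| = $1,120.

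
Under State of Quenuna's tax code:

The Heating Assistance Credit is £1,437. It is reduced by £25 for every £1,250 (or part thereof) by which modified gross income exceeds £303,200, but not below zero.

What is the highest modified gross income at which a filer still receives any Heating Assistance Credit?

£374,450

After 57 increments the reduction is 57 × £25 = £1,425, leaving £12; one more increment wipes it out. Increment 57 ends at excess 57 × £1,250 = £71,250, so the highest qualifying income is £303,200 + £71,250 = £374,450.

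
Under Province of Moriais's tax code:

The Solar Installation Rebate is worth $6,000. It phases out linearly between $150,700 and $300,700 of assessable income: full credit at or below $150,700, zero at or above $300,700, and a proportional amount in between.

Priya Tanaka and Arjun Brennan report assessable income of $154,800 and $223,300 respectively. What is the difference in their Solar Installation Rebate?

$2,740

Priya ($154,800): Solar Installation Rebate: $154,800 is $4,100 into a $150,000 phase-out range, leaving 145,900/150,000 of the credit: $6,000 × 145,900/150,000 = $5,836.
Arjun ($223,300): Solar Installation Rebate: $223,300 is $72,600 into a $150,000 phase-out range, leaving 77,400/150,000 of the credit: $6,000 × 77,400/150,000 = $3,096.
Difference: |$5,836 − $3,096| = $2,740.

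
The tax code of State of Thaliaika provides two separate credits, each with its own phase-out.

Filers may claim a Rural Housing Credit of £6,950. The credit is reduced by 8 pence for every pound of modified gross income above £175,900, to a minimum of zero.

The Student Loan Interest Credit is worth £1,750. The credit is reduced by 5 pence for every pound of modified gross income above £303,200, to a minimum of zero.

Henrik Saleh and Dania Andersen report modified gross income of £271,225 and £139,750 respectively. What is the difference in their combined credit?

Henrik (£271,225): Rural Housing Credit: 8% of the £95,325 excess over £175,900 is £7,626 ≥ base, so the credit is £0. Student Loan Interest Credit: £271,225 is at or below the £303,200 threshold, so the full £1,750 applies. total £0 + £1,750 = £1,750
Dania (£139,750): Rural Housing Credit: £139,750 is at or below the £175,900 threshold, so the full £6,950 applies. Student Loan Interest Credit: £139,750 is at or below the £303,200 threshold, so the full £1,750 applies. total £6,950 + £1,750 = £8,700
Difference: |£1,750 − £8,700| = £6,950.

£6,950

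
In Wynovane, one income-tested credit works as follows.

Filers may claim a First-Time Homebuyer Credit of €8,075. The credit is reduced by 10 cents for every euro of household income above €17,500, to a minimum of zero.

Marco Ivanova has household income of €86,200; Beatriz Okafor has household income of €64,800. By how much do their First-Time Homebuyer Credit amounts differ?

Marco (€86,200): First-Time Homebuyer Credit: 10% of the €68,700 excess over €17,500 is €6,870; credit = €8,075 − €6,870 = €1,205.
Beatriz (€64,800): First-Time Homebuyer Credit: 10% of the €47,300 excess over €17,500 is €4,730; credit = €8,075 − €4,730 = €3,345.
Difference: |€1,205 − €3,345| = €2,140.

€2,140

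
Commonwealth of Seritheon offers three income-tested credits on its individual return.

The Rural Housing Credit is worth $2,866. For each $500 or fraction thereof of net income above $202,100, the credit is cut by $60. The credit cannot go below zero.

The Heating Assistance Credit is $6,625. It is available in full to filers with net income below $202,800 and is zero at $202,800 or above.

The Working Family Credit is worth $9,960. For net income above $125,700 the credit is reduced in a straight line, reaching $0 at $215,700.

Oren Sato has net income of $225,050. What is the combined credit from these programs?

$106

Rural Housing Credit: income exceeds $202,100 by $22,950, which is 46 full-or-partial $500 increments; reduction = 46 × $60 = $2,760, leaving $106.
Heating Assistance Credit: $225,050 meets or exceeds the $202,800 cutoff, so the credit is $0.
Working Family Credit: $225,050 is at or above $215,700, so the credit is $0.
Total: $106 + $0 + $0 = $106.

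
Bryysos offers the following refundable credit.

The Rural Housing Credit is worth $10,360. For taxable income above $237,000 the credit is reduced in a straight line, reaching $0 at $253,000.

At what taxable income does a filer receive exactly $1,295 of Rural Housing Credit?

$251,000

$1,295 is 1,295/10,360 of the full $10,360, so 9,065/10,360 of the $16,000 range has been used: income = $237,000 + $16,000 × 9,065/10,360 = $251,000.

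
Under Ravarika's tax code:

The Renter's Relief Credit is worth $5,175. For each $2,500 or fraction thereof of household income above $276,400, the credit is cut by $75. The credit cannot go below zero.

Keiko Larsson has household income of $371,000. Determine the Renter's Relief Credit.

$2,325

Renter's Relief Credit: income exceeds $276,400 by $94,600, which is 38 full-or-partial $2,500 increments; reduction = 38 × $75 = $2,850, leaving $2,325.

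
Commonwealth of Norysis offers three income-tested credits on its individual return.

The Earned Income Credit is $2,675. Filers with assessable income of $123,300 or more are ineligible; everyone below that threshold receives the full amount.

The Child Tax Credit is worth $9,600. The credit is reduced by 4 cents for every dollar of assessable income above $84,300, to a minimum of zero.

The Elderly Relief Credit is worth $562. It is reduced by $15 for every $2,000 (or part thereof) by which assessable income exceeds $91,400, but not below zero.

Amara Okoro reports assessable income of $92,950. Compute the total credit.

$12,476

Earned Income Credit: $92,950 is below the $123,300 cutoff, so the full $2,675 applies.
Child Tax Credit: 4% of the $8,650 excess over $84,300 is $346; credit = $9,600 − $346 = $9,254.
Elderly Relief Credit: income exceeds $91,400 by $1,550, which is 1 full-or-partial $2,000 increment; reduction = 1 × $15 = $15, leaving $547.
Total: $2,675 + $9,254 + $547 = $12,476.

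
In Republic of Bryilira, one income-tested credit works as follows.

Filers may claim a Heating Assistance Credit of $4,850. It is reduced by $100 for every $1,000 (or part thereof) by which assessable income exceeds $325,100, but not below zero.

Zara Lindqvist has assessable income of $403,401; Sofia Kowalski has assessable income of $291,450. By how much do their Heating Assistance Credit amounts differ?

$4,850

Zara ($403,401): Heating Assistance Credit: income exceeds $325,100 by $78,301 → 79 increments × $100 = $7,900 ≥ base, so the credit is $0.
Sofia ($291,450): Heating Assistance Credit: $291,450 is at or below the $325,100 threshold, so the full $4,850 applies.
Difference: |$0 − $4,850| = $4,850.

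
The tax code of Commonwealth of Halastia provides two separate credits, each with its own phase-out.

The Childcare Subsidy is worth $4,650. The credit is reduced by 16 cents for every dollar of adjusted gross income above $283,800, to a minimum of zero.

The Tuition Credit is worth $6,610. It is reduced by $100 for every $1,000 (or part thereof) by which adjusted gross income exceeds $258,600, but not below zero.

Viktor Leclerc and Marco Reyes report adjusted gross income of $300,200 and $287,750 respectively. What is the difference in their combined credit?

Viktor ($300,200): Childcare Subsidy: 16% of the $16,400 excess over $283,800 is $2,624; credit = $4,650 − $2,624 = $2,026. Tuition Credit: income exceeds $258,600 by $41,600, which is 42 full-or-partial $1,000 increments; reduction = 42 × $100 = $4,200, leaving $2,410. total $2,026 + $2,410 = $4,436
Marco ($287,750): Childcare Subsidy: 16% of the $3,950 excess over $283,800 is $632; credit = $4,650 − $632 = $4,018. Tuition Credit: income exceeds $258,600 by $29,150, which is 30 full-or-partial $1,000 increments; reduction = 30 × $100 = $3,000, leaving $3,610. total $4,018 + $3,610 = $7,628
Difference: |$4,436 − $7,628| = $3,192.

$3,192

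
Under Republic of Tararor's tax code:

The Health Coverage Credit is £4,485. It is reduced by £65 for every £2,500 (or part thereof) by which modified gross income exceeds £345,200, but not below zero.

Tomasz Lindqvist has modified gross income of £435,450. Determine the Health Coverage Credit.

£2,080

Health Coverage Credit: income exceeds £345,200 by £90,250, which is 37 full-or-partial £2,500 increments; reduction = 37 × £65 = £2,405, leaving £2,080.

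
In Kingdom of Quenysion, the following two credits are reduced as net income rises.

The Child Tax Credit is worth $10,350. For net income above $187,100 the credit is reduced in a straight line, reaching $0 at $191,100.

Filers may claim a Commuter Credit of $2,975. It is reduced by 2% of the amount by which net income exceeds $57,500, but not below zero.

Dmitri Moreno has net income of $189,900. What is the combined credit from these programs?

Child Tax Credit: $189,900 is $2,800 into a $4,000 phase-out range, leaving 1,200/4,000 of the credit: $10,350 × 1,200/4,000 = $3,105.
Commuter Credit: 2% of the $132,400 excess over $57,500 is $2,648; credit = $2,975 − $2,648 = $327.
Total: $3,105 + $327 = $3,432.

$3,432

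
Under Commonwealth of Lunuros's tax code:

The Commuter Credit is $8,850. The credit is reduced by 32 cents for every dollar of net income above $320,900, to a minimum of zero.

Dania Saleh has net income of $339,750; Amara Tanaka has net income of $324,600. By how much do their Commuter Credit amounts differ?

Dania ($339,750): Commuter Credit: 32% of the $18,850 excess over $320,900 is $6,032; credit = $8,850 − $6,032 = $2,818.
Amara ($324,600): Commuter Credit: 32% of the $3,700 excess over $320,900 is $1,184; credit = $8,850 − $1,184 = $7,666.
Difference: |$2,818 − $7,666| = $4,848.

$4,848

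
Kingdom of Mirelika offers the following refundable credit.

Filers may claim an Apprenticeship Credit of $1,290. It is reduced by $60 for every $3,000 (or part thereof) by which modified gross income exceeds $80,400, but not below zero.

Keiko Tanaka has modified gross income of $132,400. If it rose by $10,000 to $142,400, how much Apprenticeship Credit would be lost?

$180

At $132,400 — income exceeds $80,400 by $52,000, which is 18 full-or-partial $3,000 increments; reduction = 18 × $60 = $1,080, leaving $210.
At $142,400 — income exceeds $80,400 by $62,000, which is 21 full-or-partial $3,000 increments; reduction = 21 × $60 = $1,260, leaving $30.
Lost: $210 − $30 = $180.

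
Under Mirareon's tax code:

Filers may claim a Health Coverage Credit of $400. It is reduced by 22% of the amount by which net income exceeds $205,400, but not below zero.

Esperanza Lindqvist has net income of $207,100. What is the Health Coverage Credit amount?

$26

Health Coverage Credit: 22% of the $1,700 excess over $205,400 is $374; credit = $400 − $374 = $26.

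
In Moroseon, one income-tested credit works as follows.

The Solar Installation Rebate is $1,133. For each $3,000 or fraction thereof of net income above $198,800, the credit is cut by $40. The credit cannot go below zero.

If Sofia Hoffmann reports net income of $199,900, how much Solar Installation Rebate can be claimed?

$1,093

Solar Installation Rebate: income exceeds $198,800 by $1,100, which is 1 full-or-partial $3,000 increment; reduction = 1 × $40 = $40, leaving $1,093.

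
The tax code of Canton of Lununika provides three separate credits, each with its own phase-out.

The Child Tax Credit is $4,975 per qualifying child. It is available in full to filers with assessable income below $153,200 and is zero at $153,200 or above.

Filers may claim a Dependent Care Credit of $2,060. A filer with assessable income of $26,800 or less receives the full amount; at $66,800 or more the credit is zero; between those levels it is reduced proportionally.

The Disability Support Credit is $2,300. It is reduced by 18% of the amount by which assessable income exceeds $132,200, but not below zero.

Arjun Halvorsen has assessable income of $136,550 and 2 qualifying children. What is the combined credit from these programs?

Child Tax Credit: base = 2 × $4,975 = $9,950. $136,550 is below the $153,200 cutoff, so the full $9,950 applies.
Dependent Care Credit: $136,550 is at or above $66,800, so the credit is $0.
Disability Support Credit: 18% of the $4,350 excess over $132,200 is $783; credit = $2,300 − $783 = $1,517.
Total: $9,950 + $0 + $1,517 = $11,467.

$11,467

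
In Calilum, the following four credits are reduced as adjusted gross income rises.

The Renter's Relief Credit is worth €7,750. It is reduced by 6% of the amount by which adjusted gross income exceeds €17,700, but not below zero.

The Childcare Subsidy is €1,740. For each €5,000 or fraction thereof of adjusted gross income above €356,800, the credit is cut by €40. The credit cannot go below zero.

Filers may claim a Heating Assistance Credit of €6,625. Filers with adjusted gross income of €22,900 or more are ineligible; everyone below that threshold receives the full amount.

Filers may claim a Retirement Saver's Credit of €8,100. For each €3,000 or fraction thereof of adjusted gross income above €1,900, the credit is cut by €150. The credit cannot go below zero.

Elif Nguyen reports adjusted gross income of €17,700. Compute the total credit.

Renter's Relief Credit: €17,700 is at or below the €17,700 threshold, so the full €7,750 applies.
Childcare Subsidy: €17,700 is at or below the €356,800 threshold, so the full €1,740 applies.
Heating Assistance Credit: €17,700 is below the €22,900 cutoff, so the full €6,625 applies.
Retirement Saver's Credit: income exceeds €1,900 by €15,800, which is 6 full-or-partial €3,000 increments; reduction = 6 × €150 = €900, leaving €7,200.
Total: €7,750 + €1,740 + €6,625 + €7,200 = €23,315.

€23,315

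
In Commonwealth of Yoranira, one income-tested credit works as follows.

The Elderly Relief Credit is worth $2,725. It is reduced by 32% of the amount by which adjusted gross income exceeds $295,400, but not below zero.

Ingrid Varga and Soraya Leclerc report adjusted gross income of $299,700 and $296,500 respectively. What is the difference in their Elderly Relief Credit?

Ingrid ($299,700): Elderly Relief Credit: 32% of the $4,300 excess over $295,400 is $1,376; credit = $2,725 − $1,376 = $1,349.
Soraya ($296,500): Elderly Relief Credit: 32% of the $1,100 excess over $295,400 is $352; credit = $2,725 − $352 = $2,373.
Difference: |$1,349 − $2,373| = $1,024.

$1,024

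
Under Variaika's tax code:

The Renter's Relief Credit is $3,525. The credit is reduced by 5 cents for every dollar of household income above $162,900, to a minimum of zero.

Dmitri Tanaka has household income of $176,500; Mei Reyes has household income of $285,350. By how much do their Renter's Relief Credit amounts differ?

Dmitri ($176,500): Renter's Relief Credit: 5% of the $13,600 excess over $162,900 is $680; credit = $3,525 − $680 = $2,845.
Mei ($285,350): Renter's Relief Credit: 5% of the $122,450 excess over $162,900 is $6,122.50 ≥ base, so the credit is $0.
Difference: |$2,845 − $0| = $2,845.

$2,845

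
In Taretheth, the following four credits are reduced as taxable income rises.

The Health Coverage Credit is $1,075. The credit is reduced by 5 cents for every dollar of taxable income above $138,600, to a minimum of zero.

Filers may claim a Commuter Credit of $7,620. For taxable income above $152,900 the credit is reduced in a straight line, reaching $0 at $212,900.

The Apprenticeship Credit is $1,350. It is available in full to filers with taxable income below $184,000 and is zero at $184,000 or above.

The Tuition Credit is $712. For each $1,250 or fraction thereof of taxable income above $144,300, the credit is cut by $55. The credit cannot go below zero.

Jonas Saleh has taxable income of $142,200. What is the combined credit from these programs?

$10,577

Health Coverage Credit: 5% of the $3,600 excess over $138,600 is $180; credit = $1,075 − $180 = $895.
Commuter Credit: $142,200 is at or below the $152,900 threshold, so the full $7,620 applies.
Apprenticeship Credit: $142,200 is below the $184,000 cutoff, so the full $1,350 applies.
Tuition Credit: $142,200 is at or below the $144,300 threshold, so the full $712 applies.
Total: $895 + $7,620 + $1,350 + $712 = $10,577.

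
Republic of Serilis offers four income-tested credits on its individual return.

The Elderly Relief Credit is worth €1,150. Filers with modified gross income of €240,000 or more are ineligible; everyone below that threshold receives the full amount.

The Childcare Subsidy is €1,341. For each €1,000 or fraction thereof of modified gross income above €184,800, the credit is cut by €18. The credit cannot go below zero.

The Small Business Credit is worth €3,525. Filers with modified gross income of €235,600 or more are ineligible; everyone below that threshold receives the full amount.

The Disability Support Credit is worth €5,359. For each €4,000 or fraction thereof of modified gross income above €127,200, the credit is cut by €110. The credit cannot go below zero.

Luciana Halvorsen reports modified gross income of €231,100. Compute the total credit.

€7,669

Elderly Relief Credit: €231,100 is below the €240,000 cutoff, so the full €1,150 applies.
Childcare Subsidy: income exceeds €184,800 by €46,300, which is 47 full-or-partial €1,000 increments; reduction = 47 × €18 = €846, leaving €495.
Small Business Credit: €231,100 is below the €235,600 cutoff, so the full €3,525 applies.
Disability Support Credit: income exceeds €127,200 by €103,900, which is 26 full-or-partial €4,000 increments; reduction = 26 × €110 = €2,860, leaving €2,499.
Total: €1,150 + €495 + €3,525 + €2,499 = €7,669.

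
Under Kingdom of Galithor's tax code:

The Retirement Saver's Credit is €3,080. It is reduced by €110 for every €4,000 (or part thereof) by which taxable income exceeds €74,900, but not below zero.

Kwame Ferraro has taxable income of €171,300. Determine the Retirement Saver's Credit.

€330

Retirement Saver's Credit: income exceeds €74,900 by €96,400, which is 25 full-or-partial €4,000 increments; reduction = 25 × €110 = €2,750, leaving €330.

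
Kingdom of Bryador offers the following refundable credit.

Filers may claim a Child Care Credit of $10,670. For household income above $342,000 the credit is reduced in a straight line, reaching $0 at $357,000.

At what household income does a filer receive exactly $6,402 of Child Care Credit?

$6,402 is 6,402/10,670 of the full $10,670, so 4,268/10,670 of the $15,000 range has been used: income = $342,000 + $15,000 × 4,268/10,670 = $348,000.

$348,000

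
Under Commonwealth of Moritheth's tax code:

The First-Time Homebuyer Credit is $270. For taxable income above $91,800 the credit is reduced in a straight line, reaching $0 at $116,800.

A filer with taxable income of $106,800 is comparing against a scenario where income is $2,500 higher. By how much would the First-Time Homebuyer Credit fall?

$27

At $106,800 — $106,800 is $15,000 into a $25,000 phase-out range, leaving 10,000/25,000 of the credit: $270 × 10,000/25,000 = $108.
At $109,300 — $109,300 is $17,500 into a $25,000 phase-out range, leaving 7,500/25,000 of the credit: $270 × 7,500/25,000 = $81.
Lost: $108 − $81 = $27.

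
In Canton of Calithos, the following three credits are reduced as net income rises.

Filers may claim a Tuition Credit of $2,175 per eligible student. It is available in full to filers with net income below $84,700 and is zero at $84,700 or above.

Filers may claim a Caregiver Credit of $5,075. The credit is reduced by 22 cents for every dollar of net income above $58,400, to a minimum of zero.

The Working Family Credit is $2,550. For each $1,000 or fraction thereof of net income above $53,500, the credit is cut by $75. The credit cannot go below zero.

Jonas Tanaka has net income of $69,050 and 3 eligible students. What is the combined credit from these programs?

$10,607

Tuition Credit: base = 3 × $2,175 = $6,525. $69,050 is below the $84,700 cutoff, so the full $6,525 applies.
Caregiver Credit: 22% of the $10,650 excess over $58,400 is $2,343; credit = $5,075 − $2,343 = $2,732.
Working Family Credit: income exceeds $53,500 by $15,550, which is 16 full-or-partial $1,000 increments; reduction = 16 × $75 = $1,200, leaving $1,350.
Total: $6,525 + $2,732 + $1,350 = $10,607.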